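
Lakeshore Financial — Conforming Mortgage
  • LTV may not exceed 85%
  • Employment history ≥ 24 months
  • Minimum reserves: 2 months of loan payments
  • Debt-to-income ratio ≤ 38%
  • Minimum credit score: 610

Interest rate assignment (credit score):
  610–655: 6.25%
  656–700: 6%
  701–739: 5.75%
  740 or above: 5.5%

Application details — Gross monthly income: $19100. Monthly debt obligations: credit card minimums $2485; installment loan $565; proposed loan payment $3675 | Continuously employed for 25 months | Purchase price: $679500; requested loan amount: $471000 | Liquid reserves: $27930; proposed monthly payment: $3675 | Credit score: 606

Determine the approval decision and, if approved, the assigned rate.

Denied

Credit score 606 < 610 (below minimum)
Total monthly debts = (2,485 + 565 + 3,675) = 6,725. DTI = 6,725/19,100 = 35.2% ≤ 38%
Employment 25 ≥ 24 months
LTV: 471,000 ÷ 679,500 = 69.3%, within 85% cap
Reserves: 27,930 ÷ 3,675 = 7.6 months (meets 2-month minimum)
Not all requirements met → denied.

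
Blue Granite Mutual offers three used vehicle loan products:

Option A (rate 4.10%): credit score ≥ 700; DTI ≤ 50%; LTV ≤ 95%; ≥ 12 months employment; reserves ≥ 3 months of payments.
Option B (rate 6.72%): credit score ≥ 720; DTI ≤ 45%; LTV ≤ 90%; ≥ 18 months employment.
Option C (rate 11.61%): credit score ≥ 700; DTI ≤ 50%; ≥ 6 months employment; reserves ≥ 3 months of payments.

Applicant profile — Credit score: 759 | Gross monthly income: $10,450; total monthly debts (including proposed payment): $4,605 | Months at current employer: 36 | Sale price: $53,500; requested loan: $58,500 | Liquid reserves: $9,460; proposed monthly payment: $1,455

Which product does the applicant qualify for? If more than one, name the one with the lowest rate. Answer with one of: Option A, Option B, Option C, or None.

Option C

DTI = 4,605/10,450 = 44.1%.
LTV = 58,500/53,500 = 109.3%.
Reserves = 9,460/1,455 = 6.5 months.
Option A: score 759 ≥ 700; DTI 44.1% ≤ 50%; LTV 109.3% > 95%; employment 36 ≥ 12 mo; reserves 6.5 ≥ 3 mo → does not qualify.
Option B: score 759 ≥ 720; DTI 44.1% ≤ 45%; LTV 109.3% > 90%; employment 36 ≥ 18 mo → does not qualify.
Option C: score 759 ≥ 700; DTI 44.1% ≤ 50%; employment 36 ≥ 6 mo; reserves 6.5 ≥ 3 mo → qualifies.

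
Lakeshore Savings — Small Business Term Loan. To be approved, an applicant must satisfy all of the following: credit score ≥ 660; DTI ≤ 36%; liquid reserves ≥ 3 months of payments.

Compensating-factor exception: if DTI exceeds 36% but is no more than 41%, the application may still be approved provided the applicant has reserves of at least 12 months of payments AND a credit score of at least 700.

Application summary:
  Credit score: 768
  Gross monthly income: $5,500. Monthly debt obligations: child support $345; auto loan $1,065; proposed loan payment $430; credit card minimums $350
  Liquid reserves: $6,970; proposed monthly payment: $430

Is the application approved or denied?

Approved

Credit score 768 ≥ 660 (meets base)
Total debts = (345 + 1,065 + 430 + 350) = 2,190. DTI: 2,190 ÷ 5,500 = 39.8%, over the 36% base limit.
Reserves = 6,970/430 = 16.2 months ≥ 3
39.8% falls in the override range (36%–41%), so the compensating-factor test applies.
Reserves 16.2 ≥ 12 months; credit score 768 ≥ 700.
Both compensating conditions met → exception applies.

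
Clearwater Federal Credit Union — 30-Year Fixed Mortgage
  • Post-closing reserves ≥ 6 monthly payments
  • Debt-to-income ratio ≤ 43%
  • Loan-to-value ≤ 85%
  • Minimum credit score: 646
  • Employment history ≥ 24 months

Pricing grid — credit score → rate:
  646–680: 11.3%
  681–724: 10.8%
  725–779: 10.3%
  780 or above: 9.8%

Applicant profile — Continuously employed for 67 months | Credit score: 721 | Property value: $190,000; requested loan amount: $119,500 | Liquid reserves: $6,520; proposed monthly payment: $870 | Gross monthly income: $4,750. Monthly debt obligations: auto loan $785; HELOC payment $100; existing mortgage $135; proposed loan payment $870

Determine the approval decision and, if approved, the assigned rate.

Approved at 10.8%

Credit score 721 ≥ 646 (meets minimum)
LTV = 119,500/190,000 = 62.9% ≤ 85%
Total monthly debts = (785 + 100 + 135 + 870) = 1,890. Debt-to-income = 1,890/4,750 = 39.8% — meets 43% limit
Employment 67 ≥ 24 months
Reserves: 6,520 ÷ 870 = 7.5 months (meets 6-month minimum)
All requirements met. Score 721 falls in the 681–724 tier → 10.8%.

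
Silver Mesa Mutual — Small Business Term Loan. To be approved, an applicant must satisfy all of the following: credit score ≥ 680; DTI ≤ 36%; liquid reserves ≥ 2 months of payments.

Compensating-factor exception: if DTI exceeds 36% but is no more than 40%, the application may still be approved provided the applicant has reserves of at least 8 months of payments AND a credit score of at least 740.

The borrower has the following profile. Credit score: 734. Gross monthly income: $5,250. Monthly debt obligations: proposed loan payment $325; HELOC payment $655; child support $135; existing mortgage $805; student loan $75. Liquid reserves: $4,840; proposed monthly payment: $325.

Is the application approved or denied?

Credit score 734 ≥ 680 (meets base)
Total debts = (325 + 655 + 135 + 805 + 75) = 1,995. DTI: 1,995 ÷ 5,250 = 38%, over the 36% base limit.
Reserves = 4,840/325 = 14.9 months ≥ 2
38% falls in the override range (36%–40%), so the compensating-factor test applies.
Override check — reserves: 14.9 mo (ok); score: 734 (below 740).
Compensating-factor requirement not fully met.

Denied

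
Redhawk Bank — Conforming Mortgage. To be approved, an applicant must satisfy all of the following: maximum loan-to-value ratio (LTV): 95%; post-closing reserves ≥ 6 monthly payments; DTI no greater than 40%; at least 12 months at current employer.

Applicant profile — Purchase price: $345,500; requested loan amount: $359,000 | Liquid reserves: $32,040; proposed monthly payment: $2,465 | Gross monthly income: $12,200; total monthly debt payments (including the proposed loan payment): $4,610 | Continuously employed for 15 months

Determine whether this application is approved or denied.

Denied

LTV: 359,000 ÷ 345,500 = 103.9%, exceeds 95% cap
Reserves: 32,040 ÷ 2,465 = 13.0 months (meets 6-month minimum)
Debt-to-income = 4,610/12,200 = 37.8% — meets 40% limit
Employment 15 ≥ 12 months
Fails on LTV.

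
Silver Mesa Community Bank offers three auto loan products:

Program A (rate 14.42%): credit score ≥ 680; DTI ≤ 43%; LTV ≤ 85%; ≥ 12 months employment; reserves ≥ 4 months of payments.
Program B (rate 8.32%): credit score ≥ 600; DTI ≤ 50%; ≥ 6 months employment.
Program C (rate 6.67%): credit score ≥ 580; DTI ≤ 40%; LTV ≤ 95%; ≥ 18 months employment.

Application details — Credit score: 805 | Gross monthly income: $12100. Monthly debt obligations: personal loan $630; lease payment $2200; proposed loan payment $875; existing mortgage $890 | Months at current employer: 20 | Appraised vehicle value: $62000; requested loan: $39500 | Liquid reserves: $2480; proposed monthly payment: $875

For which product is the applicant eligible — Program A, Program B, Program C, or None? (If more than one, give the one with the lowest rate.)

Total debts = (630 + 2,200 + 875 + 890) = 4,595; DTI = 4,595/12,100 = 38%.
LTV = 39,500/62,000 = 63.7%.
Reserves = 2,480/875 = 2.8 months.
Program A: score 805 ≥ 680; DTI 38% ≤ 43%; LTV 63.7% ≤ 85%; employment 20 ≥ 12 mo; reserves 2.8 < 4 mo → does not qualify.
Program B: score 805 ≥ 600; DTI 38% ≤ 50%; employment 20 ≥ 6 mo → qualifies.
Program C: score 805 ≥ 580; DTI 38% ≤ 40%; LTV 63.7% ≤ 95%; employment 20 ≥ 18 mo → qualifies.
Qualifying: Program B, Program C. Lowest rate is 6.67% → Program C.

Program C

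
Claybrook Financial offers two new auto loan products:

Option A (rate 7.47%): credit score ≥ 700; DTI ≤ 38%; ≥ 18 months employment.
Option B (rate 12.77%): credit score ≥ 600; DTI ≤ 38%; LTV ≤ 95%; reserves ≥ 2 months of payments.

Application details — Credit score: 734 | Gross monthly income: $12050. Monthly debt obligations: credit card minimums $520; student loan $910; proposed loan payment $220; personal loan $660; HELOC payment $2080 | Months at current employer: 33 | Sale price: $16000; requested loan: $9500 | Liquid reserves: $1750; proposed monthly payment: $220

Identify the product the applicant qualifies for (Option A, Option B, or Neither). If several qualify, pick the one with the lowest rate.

Option A

Total debts = (520 + 910 + 220 + 660 + 2,080) = 4,390; DTI = 4,390/12,050 = 36.4%.
LTV = 9,500/16,000 = 59.4%.
Reserves = 1,750/220 = 8.0 months.
Option A: score 734 ≥ 700; DTI 36.4% ≤ 38%; employment 33 ≥ 18 mo → qualifies.
Option B: score 734 ≥ 600; DTI 36.4% ≤ 38%; LTV 59.4% ≤ 95%; reserves 8.0 ≥ 2 mo → qualifies.
Qualifying: Option A, Option B. Lowest rate is 7.47% → Option A.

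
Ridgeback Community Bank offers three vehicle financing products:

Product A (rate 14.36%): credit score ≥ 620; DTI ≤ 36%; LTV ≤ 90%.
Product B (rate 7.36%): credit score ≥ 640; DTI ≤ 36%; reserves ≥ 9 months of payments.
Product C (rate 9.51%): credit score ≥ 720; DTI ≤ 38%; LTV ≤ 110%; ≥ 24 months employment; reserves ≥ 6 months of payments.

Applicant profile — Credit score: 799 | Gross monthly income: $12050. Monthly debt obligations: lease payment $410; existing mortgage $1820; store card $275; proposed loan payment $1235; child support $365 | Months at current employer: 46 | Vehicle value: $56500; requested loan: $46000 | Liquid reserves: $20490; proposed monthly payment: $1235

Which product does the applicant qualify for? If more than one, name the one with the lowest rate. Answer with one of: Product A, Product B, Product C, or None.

Product B

Total debts = (410 + 1,820 + 275 + 1,235 + 365) = 4,105; DTI = 4,105/12,050 = 34.1%.
LTV = 46,000/56,500 = 81.4%.
Reserves = 20,490/1,235 = 16.6 months.
Product A: score 799 ≥ 620; DTI 34.1% ≤ 36%; LTV 81.4% ≤ 90% → qualifies.
Product B: score 799 ≥ 640; DTI 34.1% ≤ 36%; reserves 16.6 ≥ 9 mo → qualifies.
Product C: score 799 ≥ 720; DTI 34.1% ≤ 38%; LTV 81.4% ≤ 110%; employment 46 ≥ 24 mo; reserves 16.6 ≥ 6 mo → qualifies.
Qualifying: Product A, Product B, Product C. Lowest rate is 7.36% → Product B.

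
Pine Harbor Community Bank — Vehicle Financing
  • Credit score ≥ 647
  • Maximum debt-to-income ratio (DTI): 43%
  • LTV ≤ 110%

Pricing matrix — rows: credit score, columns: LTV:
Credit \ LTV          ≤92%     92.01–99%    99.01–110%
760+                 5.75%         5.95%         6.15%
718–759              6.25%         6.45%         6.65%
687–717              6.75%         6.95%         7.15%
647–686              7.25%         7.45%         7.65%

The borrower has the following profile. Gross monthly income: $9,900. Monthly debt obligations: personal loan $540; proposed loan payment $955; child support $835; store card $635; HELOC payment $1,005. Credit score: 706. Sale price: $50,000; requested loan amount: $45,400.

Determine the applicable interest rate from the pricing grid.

Credit score 706 ≥ 647; Total monthly debts = (540 + 955 + 835 + 635 + 1,005) = 3,970. Debt-to-income = 3,970/9,900 = 40.1% — meets 43% limit
LTV = 45,400/50,000 = 90.8% ≤ 110%
Score 706 is in the 687–717 band; LTV 90.8% is in the ≤92% band → 6.75%.

6.75%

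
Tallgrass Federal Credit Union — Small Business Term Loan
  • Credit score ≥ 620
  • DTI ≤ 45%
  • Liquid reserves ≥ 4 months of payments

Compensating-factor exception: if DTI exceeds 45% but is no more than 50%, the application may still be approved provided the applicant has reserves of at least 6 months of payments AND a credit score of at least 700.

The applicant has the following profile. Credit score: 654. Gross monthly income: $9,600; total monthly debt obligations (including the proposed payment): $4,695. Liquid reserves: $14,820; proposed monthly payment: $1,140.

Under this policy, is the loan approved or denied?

Denied

Credit score 654 ≥ 620 (meets base)
DTI: 4,695 ÷ 9,600 = 48.9%, over the 45% base limit.
Reserves = 14,820/1,140 = 13.0 months ≥ 4
48.9% falls in the override range (45%–50%), so the compensating-factor test applies.
Reserves 13.0 ≥ 6 months; credit score 654 < 700.
Compensating-factor requirement not fully met.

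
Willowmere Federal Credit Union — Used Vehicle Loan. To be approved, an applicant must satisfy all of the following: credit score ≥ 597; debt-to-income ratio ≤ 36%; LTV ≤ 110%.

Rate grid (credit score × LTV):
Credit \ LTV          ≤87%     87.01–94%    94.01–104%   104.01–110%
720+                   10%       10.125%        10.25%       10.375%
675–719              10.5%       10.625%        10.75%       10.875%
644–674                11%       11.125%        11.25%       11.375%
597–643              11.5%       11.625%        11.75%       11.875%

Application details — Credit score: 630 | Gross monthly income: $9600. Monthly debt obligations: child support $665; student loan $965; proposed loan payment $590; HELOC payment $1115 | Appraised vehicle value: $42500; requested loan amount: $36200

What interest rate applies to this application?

Credit score 630 ≥ 597; Total monthly debts = (665 + 965 + 590 + 1,115) = 3,335. DTI: 3,335 ÷ 9,600 = 34.7%, within the 36% cap
LTV: 36,200 ÷ 42,500 = 85.2%, within 110% cap
Credit 630 → row 597–643; LTV 85.2% → column ≤87%. Grid cell → 11.5%.

11.5%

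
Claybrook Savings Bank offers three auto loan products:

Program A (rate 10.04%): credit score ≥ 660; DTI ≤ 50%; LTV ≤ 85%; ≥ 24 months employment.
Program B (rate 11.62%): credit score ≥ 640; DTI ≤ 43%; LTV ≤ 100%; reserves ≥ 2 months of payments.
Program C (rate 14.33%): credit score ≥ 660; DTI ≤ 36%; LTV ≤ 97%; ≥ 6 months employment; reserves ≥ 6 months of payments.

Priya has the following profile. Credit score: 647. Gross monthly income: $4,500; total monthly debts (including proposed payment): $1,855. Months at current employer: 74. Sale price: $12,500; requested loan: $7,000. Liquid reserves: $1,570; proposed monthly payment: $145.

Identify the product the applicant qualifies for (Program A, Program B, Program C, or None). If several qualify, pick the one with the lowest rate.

DTI = 1,855/4,500 = 41.2%.
LTV = 7,000/12,500 = 56%.
Reserves = 1,570/145 = 10.8 months.
Program A: score 647 < 660; DTI 41.2% ≤ 50%; LTV 56% ≤ 85%; employment 74 ≥ 24 mo → does not qualify.
Program B: score 647 ≥ 640; DTI 41.2% ≤ 43%; LTV 56% ≤ 100%; reserves 10.8 ≥ 2 mo → qualifies.
Program C: score 647 < 660; DTI 41.2% > 36%; LTV 56% ≤ 97%; employment 74 ≥ 6 mo; reserves 10.8 ≥ 6 mo → does not qualify.

Program B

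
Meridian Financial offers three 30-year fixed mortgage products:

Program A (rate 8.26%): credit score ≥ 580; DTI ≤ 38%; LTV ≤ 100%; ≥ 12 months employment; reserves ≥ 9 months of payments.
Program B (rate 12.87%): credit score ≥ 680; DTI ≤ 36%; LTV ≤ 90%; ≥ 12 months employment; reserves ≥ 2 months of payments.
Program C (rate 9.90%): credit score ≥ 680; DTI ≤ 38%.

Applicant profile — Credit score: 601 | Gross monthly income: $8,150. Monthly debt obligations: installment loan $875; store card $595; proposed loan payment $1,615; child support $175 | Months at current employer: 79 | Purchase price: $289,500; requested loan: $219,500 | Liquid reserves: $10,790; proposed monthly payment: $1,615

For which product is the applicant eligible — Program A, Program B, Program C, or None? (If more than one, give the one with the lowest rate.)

Total debts = (875 + 595 + 1,615 + 175) = 3,260; DTI = 3,260/8,150 = 40%.
LTV = 219,500/289,500 = 75.8%.
Reserves = 10,790/1,615 = 6.7 months.
Program A: score 601 ≥ 580; DTI 40% > 38%; LTV 75.8% ≤ 100%; employment 79 ≥ 12 mo; reserves 6.7 < 9 mo → does not qualify.
Program B: score 601 < 680; DTI 40% > 36%; LTV 75.8% ≤ 90%; employment 79 ≥ 12 mo; reserves 6.7 ≥ 2 mo → does not qualify.
Program C: score 601 < 680; DTI 40% > 38% → does not qualify.

None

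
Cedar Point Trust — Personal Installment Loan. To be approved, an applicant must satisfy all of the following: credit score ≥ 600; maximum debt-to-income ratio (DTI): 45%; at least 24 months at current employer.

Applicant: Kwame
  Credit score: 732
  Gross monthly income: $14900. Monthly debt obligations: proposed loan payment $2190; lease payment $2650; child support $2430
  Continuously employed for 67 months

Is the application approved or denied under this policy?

Denied

Credit score 732 ≥ 600 (meets)
Total monthly debts = (2,190 + 2,650 + 2,430) = 7,270. DTI = 7,270/14,900 = 48.8% > 45%
Employment 67 ≥ 24 months
Fails on DTI.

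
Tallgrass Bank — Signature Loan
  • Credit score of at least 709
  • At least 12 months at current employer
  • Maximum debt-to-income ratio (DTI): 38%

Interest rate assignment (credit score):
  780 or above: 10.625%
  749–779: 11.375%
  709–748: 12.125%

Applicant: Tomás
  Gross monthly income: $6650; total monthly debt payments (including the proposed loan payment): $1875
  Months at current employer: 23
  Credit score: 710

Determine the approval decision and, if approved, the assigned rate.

Approved at 12.125%

Credit score 710 ≥ 709 (meets minimum)
DTI: 1,875 ÷ 6,650 = 28.2%, within the 38% cap
Employment 23 ≥ 12 months
All requirements met. Score 710 falls in the 709–748 tier → 12.125%.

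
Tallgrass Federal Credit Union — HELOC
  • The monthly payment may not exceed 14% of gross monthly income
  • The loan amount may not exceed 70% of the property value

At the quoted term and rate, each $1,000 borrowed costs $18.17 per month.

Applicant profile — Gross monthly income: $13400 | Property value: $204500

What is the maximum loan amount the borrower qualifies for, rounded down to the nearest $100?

$103,200

Payment cap: 14% × $13,400 = $1,876/month.
At $18.17 per $1,000, that supports 1,876/18.17 × 1,000 ≈ $103,247 → $103,200.
LTV cap: 70% × $204,500 = $143,150 → $143,100.
Binding constraint: payment-to-income.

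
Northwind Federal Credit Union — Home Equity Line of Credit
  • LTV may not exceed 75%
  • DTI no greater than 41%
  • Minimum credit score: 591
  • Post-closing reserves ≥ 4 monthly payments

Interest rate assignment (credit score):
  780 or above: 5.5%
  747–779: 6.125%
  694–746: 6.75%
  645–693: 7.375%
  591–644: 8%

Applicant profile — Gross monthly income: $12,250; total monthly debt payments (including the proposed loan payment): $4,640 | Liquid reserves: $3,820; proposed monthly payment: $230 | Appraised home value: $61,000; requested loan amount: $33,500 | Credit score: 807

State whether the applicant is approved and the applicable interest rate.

Credit score 807 ≥ 591 (meets minimum)
LTV: 33,500 ÷ 61,000 = 54.9%, within 75% cap
DTI: 4,640 ÷ 12,250 = 37.9%, within the 41% cap
Liquid reserves cover 3,820/230 = 16.6 months — ≥ 4 required
All requirements met. Score 807 falls in the 780 or above tier → 5.5%.

Approved at 5.5%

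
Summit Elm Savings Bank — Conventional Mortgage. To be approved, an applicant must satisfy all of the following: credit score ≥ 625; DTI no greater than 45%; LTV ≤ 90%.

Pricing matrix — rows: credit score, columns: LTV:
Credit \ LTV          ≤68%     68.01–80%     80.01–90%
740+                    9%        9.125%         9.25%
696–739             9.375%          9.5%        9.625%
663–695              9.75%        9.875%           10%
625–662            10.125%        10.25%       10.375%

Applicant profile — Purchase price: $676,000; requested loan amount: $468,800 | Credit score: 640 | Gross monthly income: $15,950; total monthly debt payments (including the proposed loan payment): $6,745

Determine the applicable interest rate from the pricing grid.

10.25%

Credit score 640 ≥ 625; DTI: 6,745 ÷ 15,950 = 42.3%, within the 45% cap
Loan-to-value = 468,800/676,000 = 69.3% — pass (90% max)
Credit 640 → row 625–662; LTV 69.3% → column 68.01–80%. Grid cell → 10.25%.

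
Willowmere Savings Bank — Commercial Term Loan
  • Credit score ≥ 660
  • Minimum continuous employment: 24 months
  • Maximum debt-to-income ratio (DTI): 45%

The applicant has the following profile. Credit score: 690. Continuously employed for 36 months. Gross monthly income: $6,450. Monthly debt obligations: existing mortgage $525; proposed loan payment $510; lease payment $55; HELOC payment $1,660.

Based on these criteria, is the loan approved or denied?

Credit score 690 ≥ 660 (meets)
Employment 36 ≥ 24 months
Total monthly debts = (525 + 510 + 55 + 1,660) = 2,750. Debt-to-income = 2,750/6,450 = 42.6% — meets 45% limit
All criteria satisfied.

Approved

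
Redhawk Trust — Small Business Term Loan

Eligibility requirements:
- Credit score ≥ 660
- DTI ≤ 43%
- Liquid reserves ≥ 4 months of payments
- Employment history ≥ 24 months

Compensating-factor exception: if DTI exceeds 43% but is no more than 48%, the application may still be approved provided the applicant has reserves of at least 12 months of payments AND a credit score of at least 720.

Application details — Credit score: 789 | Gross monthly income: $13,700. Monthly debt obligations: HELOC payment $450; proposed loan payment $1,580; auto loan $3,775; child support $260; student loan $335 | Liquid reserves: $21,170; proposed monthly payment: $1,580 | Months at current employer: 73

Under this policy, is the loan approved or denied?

Credit score 789 ≥ 660 (meets base)
Total debts = (450 + 1,580 + 3,775 + 260 + 335) = 6,400. DTI = 6,400/13,700 = 46.7% > 43% — standard DTI limit exceeded.
Reserves = 21,170/1,580 = 13.4 months ≥ 4
Employment 73 ≥ 24 months
46.7% falls in the override range (43%–48%), so the compensating-factor test applies.
Reserves 13.4 ≥ 12 months; credit score 789 ≥ 720.
Both compensating conditions met → exception applies.

Approved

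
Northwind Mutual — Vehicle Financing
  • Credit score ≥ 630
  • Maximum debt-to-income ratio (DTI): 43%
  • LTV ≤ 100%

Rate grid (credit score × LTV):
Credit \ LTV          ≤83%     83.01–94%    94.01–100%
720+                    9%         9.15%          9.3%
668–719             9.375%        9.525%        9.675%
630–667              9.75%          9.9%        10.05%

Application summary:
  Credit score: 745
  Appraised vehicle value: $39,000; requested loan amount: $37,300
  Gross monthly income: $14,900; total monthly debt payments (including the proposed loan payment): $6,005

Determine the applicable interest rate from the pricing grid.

9.3%

Credit score 745 ≥ 630; DTI = 6,005/14,900 = 40.3% ≤ 43%
LTV: 37,300 ÷ 39,000 = 95.6%, within 100% cap
Score 745 is in the 720+ band; LTV 95.6% is in the 94.01–100% band → 9.3%.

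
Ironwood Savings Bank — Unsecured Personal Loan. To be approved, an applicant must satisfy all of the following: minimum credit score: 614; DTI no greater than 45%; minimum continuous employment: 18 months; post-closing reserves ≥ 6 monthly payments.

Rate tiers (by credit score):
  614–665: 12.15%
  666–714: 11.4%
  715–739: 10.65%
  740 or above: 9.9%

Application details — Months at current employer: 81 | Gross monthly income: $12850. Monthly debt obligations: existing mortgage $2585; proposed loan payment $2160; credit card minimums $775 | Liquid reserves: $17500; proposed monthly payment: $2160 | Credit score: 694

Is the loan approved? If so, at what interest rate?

Credit score 694 ≥ 614 (meets minimum)
Total monthly debts = (2,585 + 2,160 + 775) = 5,520. DTI = 5,520/12,850 = 43% ≤ 45%
Reserves = 17,500/2,160 = 8.1 months ≥ 6
Employment 81 ≥ 18 months
All requirements met. Score 694 falls in the 666–714 tier → 11.4%.

Approved at 11.4%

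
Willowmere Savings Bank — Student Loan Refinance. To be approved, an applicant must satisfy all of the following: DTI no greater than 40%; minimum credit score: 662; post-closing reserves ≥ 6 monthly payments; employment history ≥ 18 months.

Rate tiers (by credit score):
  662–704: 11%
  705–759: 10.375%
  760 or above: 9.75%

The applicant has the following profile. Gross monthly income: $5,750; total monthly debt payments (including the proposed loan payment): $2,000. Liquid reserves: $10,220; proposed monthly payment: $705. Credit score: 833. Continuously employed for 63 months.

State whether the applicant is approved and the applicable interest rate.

Credit score 833 ≥ 662 (meets minimum)
Reserves = 10,220/705 = 14.5 months ≥ 6
DTI = 2,000/5,750 = 34.8% ≤ 40%
Employment 63 ≥ 18 months
All requirements met. Score 833 falls in the 760 or above tier → 9.75%.

Approved at 9.75%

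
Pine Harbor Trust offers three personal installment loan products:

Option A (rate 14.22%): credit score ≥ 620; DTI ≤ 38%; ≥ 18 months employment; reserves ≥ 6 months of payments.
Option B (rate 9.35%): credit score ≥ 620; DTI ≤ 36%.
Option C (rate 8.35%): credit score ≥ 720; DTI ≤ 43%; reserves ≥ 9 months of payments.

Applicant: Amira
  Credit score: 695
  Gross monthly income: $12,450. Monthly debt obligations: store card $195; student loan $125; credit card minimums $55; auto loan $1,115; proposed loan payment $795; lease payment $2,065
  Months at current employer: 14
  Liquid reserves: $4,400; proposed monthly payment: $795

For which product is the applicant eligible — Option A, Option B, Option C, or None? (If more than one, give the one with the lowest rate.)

Option B

Total debts = (195 + 125 + 55 + 1,115 + 795 + 2,065) = 4,350; DTI = 4,350/12,450 = 34.9%.
Reserves = 4,400/795 = 5.5 months.
Option A: score 695 ≥ 620; DTI 34.9% ≤ 38%; employment 14 < 18 mo; reserves 5.5 < 6 mo → does not qualify.
Option B: score 695 ≥ 620; DTI 34.9% ≤ 36% → qualifies.
Option C: score 695 < 720; DTI 34.9% ≤ 43%; reserves 5.5 < 9 mo → does not qualify.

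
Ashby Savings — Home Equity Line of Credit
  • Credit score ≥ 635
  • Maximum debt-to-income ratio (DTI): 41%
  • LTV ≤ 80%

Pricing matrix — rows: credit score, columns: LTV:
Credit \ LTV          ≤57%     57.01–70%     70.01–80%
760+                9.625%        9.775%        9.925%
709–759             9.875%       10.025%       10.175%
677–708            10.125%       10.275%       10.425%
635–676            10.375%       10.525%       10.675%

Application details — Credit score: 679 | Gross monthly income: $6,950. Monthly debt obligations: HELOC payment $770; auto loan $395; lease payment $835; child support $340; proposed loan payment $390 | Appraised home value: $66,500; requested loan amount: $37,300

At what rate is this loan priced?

Credit score 679 ≥ 635; Total monthly debts = (770 + 395 + 835 + 340 + 390) = 2,730. DTI: 2,730 ÷ 6,950 = 39.3%, within the 41% cap
LTV = 37,300/66,500 = 56.1% ≤ 80%
Row: 679 falls in 677–708. Column: 56.1% falls in ≤57%. Rate = 10.125%.

10.125%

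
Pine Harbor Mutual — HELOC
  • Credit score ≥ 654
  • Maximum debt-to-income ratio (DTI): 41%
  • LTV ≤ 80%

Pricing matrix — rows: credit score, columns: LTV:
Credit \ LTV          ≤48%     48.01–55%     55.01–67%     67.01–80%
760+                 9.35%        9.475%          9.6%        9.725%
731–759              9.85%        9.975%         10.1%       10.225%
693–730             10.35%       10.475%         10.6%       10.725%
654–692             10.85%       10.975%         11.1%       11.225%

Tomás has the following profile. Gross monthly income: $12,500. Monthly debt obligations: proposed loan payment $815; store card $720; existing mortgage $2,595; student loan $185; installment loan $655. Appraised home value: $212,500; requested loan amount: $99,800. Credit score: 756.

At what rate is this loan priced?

9.85%

Credit score 756 ≥ 654; Total monthly debts = (815 + 720 + 2,595 + 185 + 655) = 4,970. DTI: 4,970 ÷ 12,500 = 39.8%, within the 41% cap
LTV = 99,800/212,500 = 47% ≤ 80%
Score 756 is in the 731–759 band; LTV 47% is in the ≤48% band → 9.85%.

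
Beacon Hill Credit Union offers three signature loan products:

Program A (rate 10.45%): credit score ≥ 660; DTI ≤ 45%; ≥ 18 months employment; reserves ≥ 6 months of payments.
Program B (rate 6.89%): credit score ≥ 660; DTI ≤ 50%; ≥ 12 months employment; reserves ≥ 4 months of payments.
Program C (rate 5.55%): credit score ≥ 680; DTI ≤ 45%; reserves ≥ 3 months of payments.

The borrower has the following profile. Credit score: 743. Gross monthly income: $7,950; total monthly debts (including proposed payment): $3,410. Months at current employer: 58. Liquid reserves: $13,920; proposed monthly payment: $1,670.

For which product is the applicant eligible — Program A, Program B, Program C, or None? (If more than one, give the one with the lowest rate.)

Program C

DTI = 3,410/7,950 = 42.9%.
Reserves = 13,920/1,670 = 8.3 months.
Program A: score 743 ≥ 660; DTI 42.9% ≤ 45%; employment 58 ≥ 18 mo; reserves 8.3 ≥ 6 mo → qualifies.
Program B: score 743 ≥ 660; DTI 42.9% ≤ 50%; employment 58 ≥ 12 mo; reserves 8.3 ≥ 4 mo → qualifies.
Program C: score 743 ≥ 680; DTI 42.9% ≤ 45%; reserves 8.3 ≥ 3 mo → qualifies.
Qualifying: Program A, Program B, Program C. Lowest rate is 5.55% → Program C.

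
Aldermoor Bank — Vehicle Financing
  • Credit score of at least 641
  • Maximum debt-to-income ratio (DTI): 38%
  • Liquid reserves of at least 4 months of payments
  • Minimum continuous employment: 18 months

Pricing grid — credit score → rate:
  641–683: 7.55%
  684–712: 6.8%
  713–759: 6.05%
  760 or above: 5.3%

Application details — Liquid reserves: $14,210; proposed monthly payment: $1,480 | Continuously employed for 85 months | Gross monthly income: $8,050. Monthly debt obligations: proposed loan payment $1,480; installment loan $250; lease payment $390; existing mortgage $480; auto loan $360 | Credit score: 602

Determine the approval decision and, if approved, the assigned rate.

Denied

Credit score 602 < 641 (below minimum)
Total monthly debts = (1,480 + 250 + 390 + 480 + 360) = 2,960. Debt-to-income = 2,960/8,050 = 36.8% — meets 38% limit
Reserves: 14,210 ÷ 1,480 = 9.6 months (meets 4-month minimum)
Employment 85 ≥ 18 months
Not all requirements met → denied.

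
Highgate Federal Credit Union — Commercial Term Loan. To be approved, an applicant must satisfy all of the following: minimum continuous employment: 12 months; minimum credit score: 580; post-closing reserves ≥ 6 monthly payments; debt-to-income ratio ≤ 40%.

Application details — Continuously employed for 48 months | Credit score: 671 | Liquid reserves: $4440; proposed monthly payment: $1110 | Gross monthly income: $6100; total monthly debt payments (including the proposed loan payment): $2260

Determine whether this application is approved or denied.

Employment 48 ≥ 12 months
Credit score 671 ≥ 580 (meets)
Reserves = 4,440/1,110 = 4.0 months < 6
Debt-to-income = 2,260/6,100 = 37% — meets 40% limit
Fails on reserves.

Denied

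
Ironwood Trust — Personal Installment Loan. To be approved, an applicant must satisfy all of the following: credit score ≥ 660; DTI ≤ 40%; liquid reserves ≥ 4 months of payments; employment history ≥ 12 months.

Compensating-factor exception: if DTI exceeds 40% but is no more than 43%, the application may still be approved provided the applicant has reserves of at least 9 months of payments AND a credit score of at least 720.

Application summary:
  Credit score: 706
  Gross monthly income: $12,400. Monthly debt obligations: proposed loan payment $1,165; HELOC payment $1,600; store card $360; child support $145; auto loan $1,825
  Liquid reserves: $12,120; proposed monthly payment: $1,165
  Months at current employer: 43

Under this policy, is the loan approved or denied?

Denied

Credit score 706 ≥ 660 (meets base)
Total debts = (1,165 + 1,600 + 360 + 145 + 1,825) = 5,095. DTI = 5,095/12,400 = 41.1% > 40% — standard DTI limit exceeded.
Liquid reserves cover 12,120/1,165 = 10.4 months — ≥ 4 required
Employment 43 ≥ 12 months
41.1% falls in the override range (40%–43%), so the compensating-factor test applies.
Override check — reserves: 10.4 mo (ok); score: 706 (below 720).
Compensating-factor requirement not fully met.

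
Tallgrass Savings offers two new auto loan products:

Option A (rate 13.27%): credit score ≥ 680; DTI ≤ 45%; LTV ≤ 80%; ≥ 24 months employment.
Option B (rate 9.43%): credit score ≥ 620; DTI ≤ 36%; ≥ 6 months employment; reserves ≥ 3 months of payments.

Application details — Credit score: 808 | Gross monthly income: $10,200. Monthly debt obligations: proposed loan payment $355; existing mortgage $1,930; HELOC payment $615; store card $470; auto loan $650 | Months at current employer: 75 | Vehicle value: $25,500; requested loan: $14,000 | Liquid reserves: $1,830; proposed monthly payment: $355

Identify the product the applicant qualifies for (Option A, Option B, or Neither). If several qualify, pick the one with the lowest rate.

Option A

Total debts = (355 + 1,930 + 615 + 470 + 650) = 4,020; DTI = 4,020/10,200 = 39.4%.
LTV = 14,000/25,500 = 54.9%.
Reserves = 1,830/355 = 5.2 months.
Option A: score 808 ≥ 680; DTI 39.4% ≤ 45%; LTV 54.9% ≤ 80%; employment 75 ≥ 24 mo → qualifies.
Option B: score 808 ≥ 620; DTI 39.4% > 36%; employment 75 ≥ 6 mo; reserves 5.2 ≥ 3 mo → does not qualify.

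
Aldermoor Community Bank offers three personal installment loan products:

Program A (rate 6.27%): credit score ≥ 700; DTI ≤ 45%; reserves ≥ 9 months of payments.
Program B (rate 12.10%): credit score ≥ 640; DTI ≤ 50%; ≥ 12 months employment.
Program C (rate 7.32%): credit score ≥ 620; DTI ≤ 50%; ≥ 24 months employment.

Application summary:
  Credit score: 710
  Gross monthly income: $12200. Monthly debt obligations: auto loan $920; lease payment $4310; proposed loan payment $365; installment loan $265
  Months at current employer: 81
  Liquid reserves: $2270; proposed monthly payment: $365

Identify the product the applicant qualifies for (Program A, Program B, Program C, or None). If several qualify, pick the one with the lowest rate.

Program C

Total debts = (920 + 4,310 + 365 + 265) = 5,860; DTI = 5,860/12,200 = 48%.
Reserves = 2,270/365 = 6.2 months.
Program A: score 710 ≥ 700; DTI 48% > 45%; reserves 6.2 < 9 mo → does not qualify.
Program B: score 710 ≥ 640; DTI 48% ≤ 50%; employment 81 ≥ 12 mo → qualifies.
Program C: score 710 ≥ 620; DTI 48% ≤ 50%; employment 81 ≥ 24 mo → qualifies.
Qualifying: Program B, Program C. Lowest rate is 7.32% → Program C.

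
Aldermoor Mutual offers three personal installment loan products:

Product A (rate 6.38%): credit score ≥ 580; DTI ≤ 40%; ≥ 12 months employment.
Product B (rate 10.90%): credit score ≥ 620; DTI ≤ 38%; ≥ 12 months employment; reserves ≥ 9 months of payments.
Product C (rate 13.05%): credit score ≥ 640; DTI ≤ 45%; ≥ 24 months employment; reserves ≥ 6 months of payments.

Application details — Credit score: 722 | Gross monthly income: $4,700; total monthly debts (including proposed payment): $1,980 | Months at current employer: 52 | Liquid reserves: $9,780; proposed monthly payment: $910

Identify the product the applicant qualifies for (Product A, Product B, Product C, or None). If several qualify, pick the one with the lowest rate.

DTI = 1,980/4,700 = 42.1%.
Reserves = 9,780/910 = 10.7 months.
Product A: score 722 ≥ 580; DTI 42.1% > 40%; employment 52 ≥ 12 mo → does not qualify.
Product B: score 722 ≥ 620; DTI 42.1% > 38%; employment 52 ≥ 12 mo; reserves 10.7 ≥ 9 mo → does not qualify.
Product C: score 722 ≥ 640; DTI 42.1% ≤ 45%; employment 52 ≥ 24 mo; reserves 10.7 ≥ 6 mo → qualifies.

Product C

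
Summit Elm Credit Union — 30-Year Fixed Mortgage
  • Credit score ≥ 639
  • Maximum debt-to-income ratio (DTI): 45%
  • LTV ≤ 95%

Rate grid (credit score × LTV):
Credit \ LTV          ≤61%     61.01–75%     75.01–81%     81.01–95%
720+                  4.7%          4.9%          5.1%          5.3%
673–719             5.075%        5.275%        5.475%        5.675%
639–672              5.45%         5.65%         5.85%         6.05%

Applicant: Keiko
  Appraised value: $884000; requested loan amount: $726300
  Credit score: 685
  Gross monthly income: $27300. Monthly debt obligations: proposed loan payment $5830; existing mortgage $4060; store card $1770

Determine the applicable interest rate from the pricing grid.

Credit score 685 ≥ 639; Total monthly debts = (5,830 + 4,060 + 1,770) = 11,660. DTI: 11,660 ÷ 27,300 = 42.7%, within the 45% cap
LTV = 726,300/884,000 = 82.2% ≤ 95%
Row: 685 falls in 673–719. Column: 82.2% falls in 81.01–95%. Rate = 5.675%.

5.675%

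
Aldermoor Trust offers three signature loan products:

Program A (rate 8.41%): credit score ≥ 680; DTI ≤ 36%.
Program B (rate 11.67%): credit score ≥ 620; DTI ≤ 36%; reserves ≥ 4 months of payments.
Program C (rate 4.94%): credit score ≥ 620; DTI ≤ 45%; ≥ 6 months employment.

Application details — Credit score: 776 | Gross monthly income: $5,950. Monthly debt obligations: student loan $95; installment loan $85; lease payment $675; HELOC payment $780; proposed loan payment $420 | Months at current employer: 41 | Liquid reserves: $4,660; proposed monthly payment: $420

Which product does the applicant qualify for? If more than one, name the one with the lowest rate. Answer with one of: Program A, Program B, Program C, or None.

Total debts = (95 + 85 + 675 + 780 + 420) = 2,055; DTI = 2,055/5,950 = 34.5%.
Reserves = 4,660/420 = 11.1 months.
Program A: score 776 ≥ 680; DTI 34.5% ≤ 36% → qualifies.
Program B: score 776 ≥ 620; DTI 34.5% ≤ 36%; reserves 11.1 ≥ 4 mo → qualifies.
Program C: score 776 ≥ 620; DTI 34.5% ≤ 45%; employment 41 ≥ 6 mo → qualifies.
Qualifying: Program A, Program B, Program C. Lowest rate is 4.94% → Program C.

Program C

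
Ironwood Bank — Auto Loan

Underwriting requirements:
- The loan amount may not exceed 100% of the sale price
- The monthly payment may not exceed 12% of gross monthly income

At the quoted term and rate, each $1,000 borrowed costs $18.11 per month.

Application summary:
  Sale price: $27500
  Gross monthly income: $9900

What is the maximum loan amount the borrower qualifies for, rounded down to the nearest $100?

$27,500

Payment cap: 12% × $9,900 = $1,188/month.
At $18.11 per $1,000, that supports 1,188/18.11 × 1,000 ≈ $65,599 → $65,500.
LTV cap: 100% × $27,500 = $27,500 → $27,500.
Binding constraint: loan-to-value.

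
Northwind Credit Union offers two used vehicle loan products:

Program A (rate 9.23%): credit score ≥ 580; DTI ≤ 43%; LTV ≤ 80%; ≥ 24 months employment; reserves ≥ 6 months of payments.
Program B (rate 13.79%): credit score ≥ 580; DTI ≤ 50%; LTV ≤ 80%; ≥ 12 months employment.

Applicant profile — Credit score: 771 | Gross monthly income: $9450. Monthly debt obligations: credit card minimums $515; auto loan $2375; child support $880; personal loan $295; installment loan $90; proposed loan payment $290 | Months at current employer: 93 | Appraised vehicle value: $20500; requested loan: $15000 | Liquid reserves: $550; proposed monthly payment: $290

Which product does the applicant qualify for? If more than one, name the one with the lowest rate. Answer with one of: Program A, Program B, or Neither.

Total debts = (515 + 2,375 + 880 + 295 + 90 + 290) = 4,445; DTI = 4,445/9,450 = 47%.
LTV = 15,000/20,500 = 73.2%.
Reserves = 550/290 = 1.9 months.
Program A: score 771 ≥ 580; DTI 47% > 43%; LTV 73.2% ≤ 80%; employment 93 ≥ 24 mo; reserves 1.9 < 6 mo → does not qualify.
Program B: score 771 ≥ 580; DTI 47% ≤ 50%; LTV 73.2% ≤ 80%; employment 93 ≥ 12 mo → qualifies.

Program B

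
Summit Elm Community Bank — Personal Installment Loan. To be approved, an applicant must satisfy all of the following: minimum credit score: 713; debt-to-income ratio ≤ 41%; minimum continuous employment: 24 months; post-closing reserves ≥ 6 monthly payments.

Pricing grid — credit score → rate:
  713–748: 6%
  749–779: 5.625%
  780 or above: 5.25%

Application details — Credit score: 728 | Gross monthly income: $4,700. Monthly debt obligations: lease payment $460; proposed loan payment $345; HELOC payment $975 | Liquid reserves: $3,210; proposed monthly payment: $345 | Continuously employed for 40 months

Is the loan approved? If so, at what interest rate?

Approved at 6%

Credit score 728 ≥ 713 (meets minimum)
Total monthly debts = (460 + 345 + 975) = 1,780. DTI: 1,780 ÷ 4,700 = 37.9%, within the 41% cap
Reserves = 3,210/345 = 9.3 months ≥ 6
Employment 40 ≥ 24 months
All requirements met. Score 728 falls in the 713–748 tier → 6%.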